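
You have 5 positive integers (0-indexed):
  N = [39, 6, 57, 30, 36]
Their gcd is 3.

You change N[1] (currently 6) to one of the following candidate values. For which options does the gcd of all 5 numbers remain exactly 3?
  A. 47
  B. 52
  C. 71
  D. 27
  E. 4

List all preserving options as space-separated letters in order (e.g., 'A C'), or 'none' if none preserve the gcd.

Answer: D

Derivation:
Old gcd = 3; gcd of others (without N[1]) = 3
New gcd for candidate v: gcd(3, v). Preserves old gcd iff gcd(3, v) = 3.
  Option A: v=47, gcd(3,47)=1 -> changes
  Option B: v=52, gcd(3,52)=1 -> changes
  Option C: v=71, gcd(3,71)=1 -> changes
  Option D: v=27, gcd(3,27)=3 -> preserves
  Option E: v=4, gcd(3,4)=1 -> changes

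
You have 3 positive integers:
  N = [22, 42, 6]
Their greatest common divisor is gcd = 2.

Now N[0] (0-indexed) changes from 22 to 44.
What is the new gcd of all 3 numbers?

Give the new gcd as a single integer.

Answer: 2

Derivation:
Numbers: [22, 42, 6], gcd = 2
Change: index 0, 22 -> 44
gcd of the OTHER numbers (without index 0): gcd([42, 6]) = 6
New gcd = gcd(g_others, new_val) = gcd(6, 44) = 2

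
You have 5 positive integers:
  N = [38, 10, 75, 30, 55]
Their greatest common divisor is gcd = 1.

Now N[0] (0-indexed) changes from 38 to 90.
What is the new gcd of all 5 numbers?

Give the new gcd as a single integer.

Answer: 5

Derivation:
Numbers: [38, 10, 75, 30, 55], gcd = 1
Change: index 0, 38 -> 90
gcd of the OTHER numbers (without index 0): gcd([10, 75, 30, 55]) = 5
New gcd = gcd(g_others, new_val) = gcd(5, 90) = 5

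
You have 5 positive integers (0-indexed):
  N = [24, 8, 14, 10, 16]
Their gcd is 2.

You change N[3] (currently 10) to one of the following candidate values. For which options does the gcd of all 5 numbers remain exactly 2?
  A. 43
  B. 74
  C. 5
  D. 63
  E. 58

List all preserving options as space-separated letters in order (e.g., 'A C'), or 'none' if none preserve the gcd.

Old gcd = 2; gcd of others (without N[3]) = 2
New gcd for candidate v: gcd(2, v). Preserves old gcd iff gcd(2, v) = 2.
  Option A: v=43, gcd(2,43)=1 -> changes
  Option B: v=74, gcd(2,74)=2 -> preserves
  Option C: v=5, gcd(2,5)=1 -> changes
  Option D: v=63, gcd(2,63)=1 -> changes
  Option E: v=58, gcd(2,58)=2 -> preserves

Answer: B E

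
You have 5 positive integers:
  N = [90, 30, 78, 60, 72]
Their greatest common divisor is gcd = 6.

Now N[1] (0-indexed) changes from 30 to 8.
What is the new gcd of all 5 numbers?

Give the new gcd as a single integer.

Answer: 2

Derivation:
Numbers: [90, 30, 78, 60, 72], gcd = 6
Change: index 1, 30 -> 8
gcd of the OTHER numbers (without index 1): gcd([90, 78, 60, 72]) = 6
New gcd = gcd(g_others, new_val) = gcd(6, 8) = 2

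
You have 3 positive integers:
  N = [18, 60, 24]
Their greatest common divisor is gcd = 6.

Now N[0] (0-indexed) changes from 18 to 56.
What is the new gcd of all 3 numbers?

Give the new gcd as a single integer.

Answer: 4

Derivation:
Numbers: [18, 60, 24], gcd = 6
Change: index 0, 18 -> 56
gcd of the OTHER numbers (without index 0): gcd([60, 24]) = 12
New gcd = gcd(g_others, new_val) = gcd(12, 56) = 4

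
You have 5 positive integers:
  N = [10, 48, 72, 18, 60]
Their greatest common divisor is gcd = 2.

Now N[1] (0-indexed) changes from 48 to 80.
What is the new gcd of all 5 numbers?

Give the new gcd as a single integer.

Numbers: [10, 48, 72, 18, 60], gcd = 2
Change: index 1, 48 -> 80
gcd of the OTHER numbers (without index 1): gcd([10, 72, 18, 60]) = 2
New gcd = gcd(g_others, new_val) = gcd(2, 80) = 2

Answer: 2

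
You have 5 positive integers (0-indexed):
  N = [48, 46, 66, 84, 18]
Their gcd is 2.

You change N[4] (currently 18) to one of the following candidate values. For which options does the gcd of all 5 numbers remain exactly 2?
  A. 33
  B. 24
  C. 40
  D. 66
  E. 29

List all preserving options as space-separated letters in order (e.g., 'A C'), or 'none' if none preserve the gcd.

Old gcd = 2; gcd of others (without N[4]) = 2
New gcd for candidate v: gcd(2, v). Preserves old gcd iff gcd(2, v) = 2.
  Option A: v=33, gcd(2,33)=1 -> changes
  Option B: v=24, gcd(2,24)=2 -> preserves
  Option C: v=40, gcd(2,40)=2 -> preserves
  Option D: v=66, gcd(2,66)=2 -> preserves
  Option E: v=29, gcd(2,29)=1 -> changes

Answer: B C D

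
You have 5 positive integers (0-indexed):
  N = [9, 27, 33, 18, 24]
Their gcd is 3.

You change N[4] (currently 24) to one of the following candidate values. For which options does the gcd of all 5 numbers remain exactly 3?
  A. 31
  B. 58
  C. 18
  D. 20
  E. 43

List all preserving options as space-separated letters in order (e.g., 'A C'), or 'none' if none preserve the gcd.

Old gcd = 3; gcd of others (without N[4]) = 3
New gcd for candidate v: gcd(3, v). Preserves old gcd iff gcd(3, v) = 3.
  Option A: v=31, gcd(3,31)=1 -> changes
  Option B: v=58, gcd(3,58)=1 -> changes
  Option C: v=18, gcd(3,18)=3 -> preserves
  Option D: v=20, gcd(3,20)=1 -> changes
  Option E: v=43, gcd(3,43)=1 -> changes

Answer: C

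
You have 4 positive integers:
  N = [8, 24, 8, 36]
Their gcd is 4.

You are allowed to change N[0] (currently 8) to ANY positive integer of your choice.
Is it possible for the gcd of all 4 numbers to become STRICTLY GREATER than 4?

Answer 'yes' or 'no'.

Answer: no

Derivation:
Current gcd = 4
gcd of all OTHER numbers (without N[0]=8): gcd([24, 8, 36]) = 4
The new gcd after any change is gcd(4, new_value).
This can be at most 4.
Since 4 = old gcd 4, the gcd can only stay the same or decrease.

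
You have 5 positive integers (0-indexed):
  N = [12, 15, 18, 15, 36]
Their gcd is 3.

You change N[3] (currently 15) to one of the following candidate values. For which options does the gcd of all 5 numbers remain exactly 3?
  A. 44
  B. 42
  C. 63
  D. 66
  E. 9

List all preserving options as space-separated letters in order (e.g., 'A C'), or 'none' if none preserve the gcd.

Answer: B C D E

Derivation:
Old gcd = 3; gcd of others (without N[3]) = 3
New gcd for candidate v: gcd(3, v). Preserves old gcd iff gcd(3, v) = 3.
  Option A: v=44, gcd(3,44)=1 -> changes
  Option B: v=42, gcd(3,42)=3 -> preserves
  Option C: v=63, gcd(3,63)=3 -> preserves
  Option D: v=66, gcd(3,66)=3 -> preserves
  Option E: v=9, gcd(3,9)=3 -> preserves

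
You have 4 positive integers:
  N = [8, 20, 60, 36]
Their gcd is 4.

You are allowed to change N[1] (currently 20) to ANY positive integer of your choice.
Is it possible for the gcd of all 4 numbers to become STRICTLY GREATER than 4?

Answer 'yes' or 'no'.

Current gcd = 4
gcd of all OTHER numbers (without N[1]=20): gcd([8, 60, 36]) = 4
The new gcd after any change is gcd(4, new_value).
This can be at most 4.
Since 4 = old gcd 4, the gcd can only stay the same or decrease.

Answer: no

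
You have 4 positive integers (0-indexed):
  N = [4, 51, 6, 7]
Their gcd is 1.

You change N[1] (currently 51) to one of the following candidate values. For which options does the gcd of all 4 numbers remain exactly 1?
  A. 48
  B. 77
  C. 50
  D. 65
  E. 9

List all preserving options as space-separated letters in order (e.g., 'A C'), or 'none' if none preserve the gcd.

Answer: A B C D E

Derivation:
Old gcd = 1; gcd of others (without N[1]) = 1
New gcd for candidate v: gcd(1, v). Preserves old gcd iff gcd(1, v) = 1.
  Option A: v=48, gcd(1,48)=1 -> preserves
  Option B: v=77, gcd(1,77)=1 -> preserves
  Option C: v=50, gcd(1,50)=1 -> preserves
  Option D: v=65, gcd(1,65)=1 -> preserves
  Option E: v=9, gcd(1,9)=1 -> preserves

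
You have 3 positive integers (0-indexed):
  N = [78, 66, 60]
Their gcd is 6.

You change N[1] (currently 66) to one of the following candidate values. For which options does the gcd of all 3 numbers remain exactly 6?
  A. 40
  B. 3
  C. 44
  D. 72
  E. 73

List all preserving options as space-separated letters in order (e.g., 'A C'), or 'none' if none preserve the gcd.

Old gcd = 6; gcd of others (without N[1]) = 6
New gcd for candidate v: gcd(6, v). Preserves old gcd iff gcd(6, v) = 6.
  Option A: v=40, gcd(6,40)=2 -> changes
  Option B: v=3, gcd(6,3)=3 -> changes
  Option C: v=44, gcd(6,44)=2 -> changes
  Option D: v=72, gcd(6,72)=6 -> preserves
  Option E: v=73, gcd(6,73)=1 -> changes

Answer: D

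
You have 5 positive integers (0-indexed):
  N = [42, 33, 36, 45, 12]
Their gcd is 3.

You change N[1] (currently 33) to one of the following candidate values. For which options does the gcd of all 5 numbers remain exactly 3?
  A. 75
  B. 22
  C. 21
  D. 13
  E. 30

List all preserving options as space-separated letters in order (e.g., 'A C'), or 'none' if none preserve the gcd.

Old gcd = 3; gcd of others (without N[1]) = 3
New gcd for candidate v: gcd(3, v). Preserves old gcd iff gcd(3, v) = 3.
  Option A: v=75, gcd(3,75)=3 -> preserves
  Option B: v=22, gcd(3,22)=1 -> changes
  Option C: v=21, gcd(3,21)=3 -> preserves
  Option D: v=13, gcd(3,13)=1 -> changes
  Option E: v=30, gcd(3,30)=3 -> preserves

Answer: A C E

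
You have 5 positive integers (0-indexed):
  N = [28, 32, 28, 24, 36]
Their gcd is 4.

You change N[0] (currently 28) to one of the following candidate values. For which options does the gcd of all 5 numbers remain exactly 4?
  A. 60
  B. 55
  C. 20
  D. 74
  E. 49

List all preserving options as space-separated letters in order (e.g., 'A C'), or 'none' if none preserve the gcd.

Old gcd = 4; gcd of others (without N[0]) = 4
New gcd for candidate v: gcd(4, v). Preserves old gcd iff gcd(4, v) = 4.
  Option A: v=60, gcd(4,60)=4 -> preserves
  Option B: v=55, gcd(4,55)=1 -> changes
  Option C: v=20, gcd(4,20)=4 -> preserves
  Option D: v=74, gcd(4,74)=2 -> changes
  Option E: v=49, gcd(4,49)=1 -> changes

Answer: A C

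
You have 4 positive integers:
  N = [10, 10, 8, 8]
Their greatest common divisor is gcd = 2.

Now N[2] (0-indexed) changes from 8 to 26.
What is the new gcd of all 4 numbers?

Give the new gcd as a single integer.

Numbers: [10, 10, 8, 8], gcd = 2
Change: index 2, 8 -> 26
gcd of the OTHER numbers (without index 2): gcd([10, 10, 8]) = 2
New gcd = gcd(g_others, new_val) = gcd(2, 26) = 2

Answer: 2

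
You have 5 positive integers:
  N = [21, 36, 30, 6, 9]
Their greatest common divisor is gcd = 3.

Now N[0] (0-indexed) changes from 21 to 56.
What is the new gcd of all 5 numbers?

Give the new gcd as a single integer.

Answer: 1

Derivation:
Numbers: [21, 36, 30, 6, 9], gcd = 3
Change: index 0, 21 -> 56
gcd of the OTHER numbers (without index 0): gcd([36, 30, 6, 9]) = 3
New gcd = gcd(g_others, new_val) = gcd(3, 56) = 1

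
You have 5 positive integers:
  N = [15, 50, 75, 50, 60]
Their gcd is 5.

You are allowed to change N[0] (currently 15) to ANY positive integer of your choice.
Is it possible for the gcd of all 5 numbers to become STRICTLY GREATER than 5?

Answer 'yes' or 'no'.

Current gcd = 5
gcd of all OTHER numbers (without N[0]=15): gcd([50, 75, 50, 60]) = 5
The new gcd after any change is gcd(5, new_value).
This can be at most 5.
Since 5 = old gcd 5, the gcd can only stay the same or decrease.

Answer: no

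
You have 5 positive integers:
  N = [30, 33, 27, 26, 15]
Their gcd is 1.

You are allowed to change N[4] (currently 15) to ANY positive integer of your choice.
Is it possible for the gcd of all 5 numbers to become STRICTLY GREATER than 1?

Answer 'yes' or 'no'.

Answer: no

Derivation:
Current gcd = 1
gcd of all OTHER numbers (without N[4]=15): gcd([30, 33, 27, 26]) = 1
The new gcd after any change is gcd(1, new_value).
This can be at most 1.
Since 1 = old gcd 1, the gcd can only stay the same or decrease.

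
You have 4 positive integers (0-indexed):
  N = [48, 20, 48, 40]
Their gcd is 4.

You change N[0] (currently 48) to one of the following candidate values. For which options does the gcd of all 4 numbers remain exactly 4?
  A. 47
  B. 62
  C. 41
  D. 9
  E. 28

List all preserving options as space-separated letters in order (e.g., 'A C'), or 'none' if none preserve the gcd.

Answer: E

Derivation:
Old gcd = 4; gcd of others (without N[0]) = 4
New gcd for candidate v: gcd(4, v). Preserves old gcd iff gcd(4, v) = 4.
  Option A: v=47, gcd(4,47)=1 -> changes
  Option B: v=62, gcd(4,62)=2 -> changes
  Option C: v=41, gcd(4,41)=1 -> changes
  Option D: v=9, gcd(4,9)=1 -> changes
  Option E: v=28, gcd(4,28)=4 -> preserves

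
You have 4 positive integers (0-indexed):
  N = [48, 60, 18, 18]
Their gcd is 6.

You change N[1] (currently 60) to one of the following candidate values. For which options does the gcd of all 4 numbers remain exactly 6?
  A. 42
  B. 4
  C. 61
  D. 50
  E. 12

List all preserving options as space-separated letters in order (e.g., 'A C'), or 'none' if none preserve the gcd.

Old gcd = 6; gcd of others (without N[1]) = 6
New gcd for candidate v: gcd(6, v). Preserves old gcd iff gcd(6, v) = 6.
  Option A: v=42, gcd(6,42)=6 -> preserves
  Option B: v=4, gcd(6,4)=2 -> changes
  Option C: v=61, gcd(6,61)=1 -> changes
  Option D: v=50, gcd(6,50)=2 -> changes
  Option E: v=12, gcd(6,12)=6 -> preserves

Answer: A E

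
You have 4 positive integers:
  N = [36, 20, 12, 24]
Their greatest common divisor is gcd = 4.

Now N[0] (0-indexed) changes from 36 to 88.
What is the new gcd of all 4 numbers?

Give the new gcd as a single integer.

Answer: 4

Derivation:
Numbers: [36, 20, 12, 24], gcd = 4
Change: index 0, 36 -> 88
gcd of the OTHER numbers (without index 0): gcd([20, 12, 24]) = 4
New gcd = gcd(g_others, new_val) = gcd(4, 88) = 4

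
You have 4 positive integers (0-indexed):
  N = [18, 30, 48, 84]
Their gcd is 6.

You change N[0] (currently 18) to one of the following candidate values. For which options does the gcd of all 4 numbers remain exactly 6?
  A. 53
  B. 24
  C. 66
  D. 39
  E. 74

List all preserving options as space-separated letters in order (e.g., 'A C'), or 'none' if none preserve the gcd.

Old gcd = 6; gcd of others (without N[0]) = 6
New gcd for candidate v: gcd(6, v). Preserves old gcd iff gcd(6, v) = 6.
  Option A: v=53, gcd(6,53)=1 -> changes
  Option B: v=24, gcd(6,24)=6 -> preserves
  Option C: v=66, gcd(6,66)=6 -> preserves
  Option D: v=39, gcd(6,39)=3 -> changes
  Option E: v=74, gcd(6,74)=2 -> changes

Answer: B C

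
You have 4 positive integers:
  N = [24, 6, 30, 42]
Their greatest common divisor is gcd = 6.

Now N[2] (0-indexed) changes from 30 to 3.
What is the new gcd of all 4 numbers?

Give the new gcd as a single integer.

Numbers: [24, 6, 30, 42], gcd = 6
Change: index 2, 30 -> 3
gcd of the OTHER numbers (without index 2): gcd([24, 6, 42]) = 6
New gcd = gcd(g_others, new_val) = gcd(6, 3) = 3

Answer: 3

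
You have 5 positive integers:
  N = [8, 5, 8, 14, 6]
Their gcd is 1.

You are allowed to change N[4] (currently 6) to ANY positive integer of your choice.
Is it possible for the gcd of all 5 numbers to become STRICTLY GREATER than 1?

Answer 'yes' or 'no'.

Current gcd = 1
gcd of all OTHER numbers (without N[4]=6): gcd([8, 5, 8, 14]) = 1
The new gcd after any change is gcd(1, new_value).
This can be at most 1.
Since 1 = old gcd 1, the gcd can only stay the same or decrease.

Answer: no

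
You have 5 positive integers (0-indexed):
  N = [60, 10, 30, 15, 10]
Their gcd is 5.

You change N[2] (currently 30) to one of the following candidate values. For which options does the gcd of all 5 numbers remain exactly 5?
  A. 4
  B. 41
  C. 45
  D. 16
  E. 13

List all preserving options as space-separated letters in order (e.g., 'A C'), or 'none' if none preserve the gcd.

Old gcd = 5; gcd of others (without N[2]) = 5
New gcd for candidate v: gcd(5, v). Preserves old gcd iff gcd(5, v) = 5.
  Option A: v=4, gcd(5,4)=1 -> changes
  Option B: v=41, gcd(5,41)=1 -> changes
  Option C: v=45, gcd(5,45)=5 -> preserves
  Option D: v=16, gcd(5,16)=1 -> changes
  Option E: v=13, gcd(5,13)=1 -> changes

Answer: C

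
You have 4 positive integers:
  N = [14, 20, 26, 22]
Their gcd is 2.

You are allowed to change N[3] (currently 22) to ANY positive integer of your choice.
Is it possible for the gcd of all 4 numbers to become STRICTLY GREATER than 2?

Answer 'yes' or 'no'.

Answer: no

Derivation:
Current gcd = 2
gcd of all OTHER numbers (without N[3]=22): gcd([14, 20, 26]) = 2
The new gcd after any change is gcd(2, new_value).
This can be at most 2.
Since 2 = old gcd 2, the gcd can only stay the same or decrease.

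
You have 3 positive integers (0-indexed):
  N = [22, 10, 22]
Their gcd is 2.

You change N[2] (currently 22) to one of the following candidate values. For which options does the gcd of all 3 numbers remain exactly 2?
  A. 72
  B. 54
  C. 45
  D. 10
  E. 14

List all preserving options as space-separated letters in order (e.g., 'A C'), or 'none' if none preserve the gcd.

Answer: A B D E

Derivation:
Old gcd = 2; gcd of others (without N[2]) = 2
New gcd for candidate v: gcd(2, v). Preserves old gcd iff gcd(2, v) = 2.
  Option A: v=72, gcd(2,72)=2 -> preserves
  Option B: v=54, gcd(2,54)=2 -> preserves
  Option C: v=45, gcd(2,45)=1 -> changes
  Option D: v=10, gcd(2,10)=2 -> preserves
  Option E: v=14, gcd(2,14)=2 -> preserves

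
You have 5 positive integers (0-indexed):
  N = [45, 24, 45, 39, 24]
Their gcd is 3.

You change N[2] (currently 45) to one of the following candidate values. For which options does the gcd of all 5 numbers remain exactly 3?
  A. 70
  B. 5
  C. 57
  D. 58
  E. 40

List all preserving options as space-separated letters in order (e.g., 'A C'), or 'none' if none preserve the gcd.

Old gcd = 3; gcd of others (without N[2]) = 3
New gcd for candidate v: gcd(3, v). Preserves old gcd iff gcd(3, v) = 3.
  Option A: v=70, gcd(3,70)=1 -> changes
  Option B: v=5, gcd(3,5)=1 -> changes
  Option C: v=57, gcd(3,57)=3 -> preserves
  Option D: v=58, gcd(3,58)=1 -> changes
  Option E: v=40, gcd(3,40)=1 -> changes

Answer: C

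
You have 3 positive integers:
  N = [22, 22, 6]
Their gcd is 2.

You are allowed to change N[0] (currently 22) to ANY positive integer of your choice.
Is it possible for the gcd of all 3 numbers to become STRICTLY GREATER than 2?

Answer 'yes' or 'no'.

Answer: no

Derivation:
Current gcd = 2
gcd of all OTHER numbers (without N[0]=22): gcd([22, 6]) = 2
The new gcd after any change is gcd(2, new_value).
This can be at most 2.
Since 2 = old gcd 2, the gcd can only stay the same or decrease.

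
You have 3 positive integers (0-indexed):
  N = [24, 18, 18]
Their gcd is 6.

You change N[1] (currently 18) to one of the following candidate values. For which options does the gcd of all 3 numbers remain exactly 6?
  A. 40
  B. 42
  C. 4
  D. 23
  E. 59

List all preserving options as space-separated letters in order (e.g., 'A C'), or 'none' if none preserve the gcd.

Old gcd = 6; gcd of others (without N[1]) = 6
New gcd for candidate v: gcd(6, v). Preserves old gcd iff gcd(6, v) = 6.
  Option A: v=40, gcd(6,40)=2 -> changes
  Option B: v=42, gcd(6,42)=6 -> preserves
  Option C: v=4, gcd(6,4)=2 -> changes
  Option D: v=23, gcd(6,23)=1 -> changes
  Option E: v=59, gcd(6,59)=1 -> changes

Answer: B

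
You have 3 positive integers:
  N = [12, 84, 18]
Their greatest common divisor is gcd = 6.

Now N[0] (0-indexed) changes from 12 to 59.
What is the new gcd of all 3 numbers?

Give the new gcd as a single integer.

Numbers: [12, 84, 18], gcd = 6
Change: index 0, 12 -> 59
gcd of the OTHER numbers (without index 0): gcd([84, 18]) = 6
New gcd = gcd(g_others, new_val) = gcd(6, 59) = 1

Answer: 1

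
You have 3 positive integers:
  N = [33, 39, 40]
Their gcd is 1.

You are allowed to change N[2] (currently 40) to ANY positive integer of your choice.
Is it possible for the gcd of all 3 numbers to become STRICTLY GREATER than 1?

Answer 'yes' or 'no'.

Answer: yes

Derivation:
Current gcd = 1
gcd of all OTHER numbers (without N[2]=40): gcd([33, 39]) = 3
The new gcd after any change is gcd(3, new_value).
This can be at most 3.
Since 3 > old gcd 1, the gcd CAN increase (e.g., set N[2] = 3).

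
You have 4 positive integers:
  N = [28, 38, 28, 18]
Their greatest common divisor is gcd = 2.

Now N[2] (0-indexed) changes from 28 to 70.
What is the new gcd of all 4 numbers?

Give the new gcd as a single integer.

Answer: 2

Derivation:
Numbers: [28, 38, 28, 18], gcd = 2
Change: index 2, 28 -> 70
gcd of the OTHER numbers (without index 2): gcd([28, 38, 18]) = 2
New gcd = gcd(g_others, new_val) = gcd(2, 70) = 2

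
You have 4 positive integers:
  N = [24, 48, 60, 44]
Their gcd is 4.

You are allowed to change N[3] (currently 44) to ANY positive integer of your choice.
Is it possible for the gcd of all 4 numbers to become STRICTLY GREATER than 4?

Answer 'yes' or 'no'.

Answer: yes

Derivation:
Current gcd = 4
gcd of all OTHER numbers (without N[3]=44): gcd([24, 48, 60]) = 12
The new gcd after any change is gcd(12, new_value).
This can be at most 12.
Since 12 > old gcd 4, the gcd CAN increase (e.g., set N[3] = 12).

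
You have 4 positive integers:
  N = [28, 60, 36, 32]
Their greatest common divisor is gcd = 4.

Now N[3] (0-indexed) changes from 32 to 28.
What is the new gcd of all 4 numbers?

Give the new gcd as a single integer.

Answer: 4

Derivation:
Numbers: [28, 60, 36, 32], gcd = 4
Change: index 3, 32 -> 28
gcd of the OTHER numbers (without index 3): gcd([28, 60, 36]) = 4
New gcd = gcd(g_others, new_val) = gcd(4, 28) = 4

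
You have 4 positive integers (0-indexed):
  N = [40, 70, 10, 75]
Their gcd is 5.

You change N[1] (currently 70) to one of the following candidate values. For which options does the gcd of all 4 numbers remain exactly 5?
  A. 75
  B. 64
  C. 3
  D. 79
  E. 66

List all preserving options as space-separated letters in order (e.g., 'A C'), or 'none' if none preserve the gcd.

Old gcd = 5; gcd of others (without N[1]) = 5
New gcd for candidate v: gcd(5, v). Preserves old gcd iff gcd(5, v) = 5.
  Option A: v=75, gcd(5,75)=5 -> preserves
  Option B: v=64, gcd(5,64)=1 -> changes
  Option C: v=3, gcd(5,3)=1 -> changes
  Option D: v=79, gcd(5,79)=1 -> changes
  Option E: v=66, gcd(5,66)=1 -> changes

Answer: A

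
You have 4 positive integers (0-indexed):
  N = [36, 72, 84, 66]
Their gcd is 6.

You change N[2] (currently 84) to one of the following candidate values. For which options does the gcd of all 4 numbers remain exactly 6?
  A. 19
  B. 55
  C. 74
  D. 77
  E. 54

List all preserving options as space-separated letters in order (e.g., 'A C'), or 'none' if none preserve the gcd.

Answer: E

Derivation:
Old gcd = 6; gcd of others (without N[2]) = 6
New gcd for candidate v: gcd(6, v). Preserves old gcd iff gcd(6, v) = 6.
  Option A: v=19, gcd(6,19)=1 -> changes
  Option B: v=55, gcd(6,55)=1 -> changes
  Option C: v=74, gcd(6,74)=2 -> changes
  Option D: v=77, gcd(6,77)=1 -> changes
  Option E: v=54, gcd(6,54)=6 -> preserves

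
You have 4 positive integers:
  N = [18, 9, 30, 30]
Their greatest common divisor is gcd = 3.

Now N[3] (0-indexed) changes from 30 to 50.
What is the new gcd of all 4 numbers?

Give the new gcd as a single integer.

Answer: 1

Derivation:
Numbers: [18, 9, 30, 30], gcd = 3
Change: index 3, 30 -> 50
gcd of the OTHER numbers (without index 3): gcd([18, 9, 30]) = 3
New gcd = gcd(g_others, new_val) = gcd(3, 50) = 1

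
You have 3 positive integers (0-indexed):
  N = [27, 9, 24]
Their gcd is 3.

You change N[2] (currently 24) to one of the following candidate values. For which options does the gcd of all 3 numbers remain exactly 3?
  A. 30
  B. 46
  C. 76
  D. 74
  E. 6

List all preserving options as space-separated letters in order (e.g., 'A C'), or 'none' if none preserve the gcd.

Old gcd = 3; gcd of others (without N[2]) = 9
New gcd for candidate v: gcd(9, v). Preserves old gcd iff gcd(9, v) = 3.
  Option A: v=30, gcd(9,30)=3 -> preserves
  Option B: v=46, gcd(9,46)=1 -> changes
  Option C: v=76, gcd(9,76)=1 -> changes
  Option D: v=74, gcd(9,74)=1 -> changes
  Option E: v=6, gcd(9,6)=3 -> preserves

Answer: A E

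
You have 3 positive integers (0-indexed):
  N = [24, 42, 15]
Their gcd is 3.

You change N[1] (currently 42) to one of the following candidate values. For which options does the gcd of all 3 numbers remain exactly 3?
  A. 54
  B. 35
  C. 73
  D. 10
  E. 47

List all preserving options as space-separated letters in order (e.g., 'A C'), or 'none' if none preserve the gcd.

Old gcd = 3; gcd of others (without N[1]) = 3
New gcd for candidate v: gcd(3, v). Preserves old gcd iff gcd(3, v) = 3.
  Option A: v=54, gcd(3,54)=3 -> preserves
  Option B: v=35, gcd(3,35)=1 -> changes
  Option C: v=73, gcd(3,73)=1 -> changes
  Option D: v=10, gcd(3,10)=1 -> changes
  Option E: v=47, gcd(3,47)=1 -> changes

Answer: A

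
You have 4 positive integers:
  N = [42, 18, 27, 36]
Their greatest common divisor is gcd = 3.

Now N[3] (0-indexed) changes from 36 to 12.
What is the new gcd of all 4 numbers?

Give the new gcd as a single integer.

Numbers: [42, 18, 27, 36], gcd = 3
Change: index 3, 36 -> 12
gcd of the OTHER numbers (without index 3): gcd([42, 18, 27]) = 3
New gcd = gcd(g_others, new_val) = gcd(3, 12) = 3

Answer: 3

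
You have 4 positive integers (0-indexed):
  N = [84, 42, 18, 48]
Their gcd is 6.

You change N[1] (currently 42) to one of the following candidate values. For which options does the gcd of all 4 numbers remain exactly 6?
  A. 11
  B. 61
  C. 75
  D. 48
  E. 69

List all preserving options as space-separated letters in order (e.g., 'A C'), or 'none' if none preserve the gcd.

Answer: D

Derivation:
Old gcd = 6; gcd of others (without N[1]) = 6
New gcd for candidate v: gcd(6, v). Preserves old gcd iff gcd(6, v) = 6.
  Option A: v=11, gcd(6,11)=1 -> changes
  Option B: v=61, gcd(6,61)=1 -> changes
  Option C: v=75, gcd(6,75)=3 -> changes
  Option D: v=48, gcd(6,48)=6 -> preserves
  Option E: v=69, gcd(6,69)=3 -> changes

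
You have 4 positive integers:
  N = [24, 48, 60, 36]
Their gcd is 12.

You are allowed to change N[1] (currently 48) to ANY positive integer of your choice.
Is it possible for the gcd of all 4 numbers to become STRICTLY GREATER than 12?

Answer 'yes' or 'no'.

Answer: no

Derivation:
Current gcd = 12
gcd of all OTHER numbers (without N[1]=48): gcd([24, 60, 36]) = 12
The new gcd after any change is gcd(12, new_value).
This can be at most 12.
Since 12 = old gcd 12, the gcd can only stay the same or decrease.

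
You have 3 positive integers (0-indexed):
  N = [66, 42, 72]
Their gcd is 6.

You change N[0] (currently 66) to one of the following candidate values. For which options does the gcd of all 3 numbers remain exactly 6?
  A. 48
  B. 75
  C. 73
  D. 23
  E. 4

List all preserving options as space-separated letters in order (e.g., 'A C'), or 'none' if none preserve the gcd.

Answer: A

Derivation:
Old gcd = 6; gcd of others (without N[0]) = 6
New gcd for candidate v: gcd(6, v). Preserves old gcd iff gcd(6, v) = 6.
  Option A: v=48, gcd(6,48)=6 -> preserves
  Option B: v=75, gcd(6,75)=3 -> changes
  Option C: v=73, gcd(6,73)=1 -> changes
  Option D: v=23, gcd(6,23)=1 -> changes
  Option E: v=4, gcd(6,4)=2 -> changes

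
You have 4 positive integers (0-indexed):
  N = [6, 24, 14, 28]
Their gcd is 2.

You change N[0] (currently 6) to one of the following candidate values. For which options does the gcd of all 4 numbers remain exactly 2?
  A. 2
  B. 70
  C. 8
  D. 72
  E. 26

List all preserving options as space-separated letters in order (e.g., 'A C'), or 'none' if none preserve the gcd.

Answer: A B C D E

Derivation:
Old gcd = 2; gcd of others (without N[0]) = 2
New gcd for candidate v: gcd(2, v). Preserves old gcd iff gcd(2, v) = 2.
  Option A: v=2, gcd(2,2)=2 -> preserves
  Option B: v=70, gcd(2,70)=2 -> preserves
  Option C: v=8, gcd(2,8)=2 -> preserves
  Option D: v=72, gcd(2,72)=2 -> preserves
  Option E: v=26, gcd(2,26)=2 -> preserves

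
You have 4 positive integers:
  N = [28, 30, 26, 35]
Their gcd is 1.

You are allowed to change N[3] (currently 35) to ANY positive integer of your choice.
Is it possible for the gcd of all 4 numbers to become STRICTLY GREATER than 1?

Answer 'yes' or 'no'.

Answer: yes

Derivation:
Current gcd = 1
gcd of all OTHER numbers (without N[3]=35): gcd([28, 30, 26]) = 2
The new gcd after any change is gcd(2, new_value).
This can be at most 2.
Since 2 > old gcd 1, the gcd CAN increase (e.g., set N[3] = 2).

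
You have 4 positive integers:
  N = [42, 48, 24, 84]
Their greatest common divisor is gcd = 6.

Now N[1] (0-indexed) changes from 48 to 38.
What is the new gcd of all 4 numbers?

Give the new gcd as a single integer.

Answer: 2

Derivation:
Numbers: [42, 48, 24, 84], gcd = 6
Change: index 1, 48 -> 38
gcd of the OTHER numbers (without index 1): gcd([42, 24, 84]) = 6
New gcd = gcd(g_others, new_val) = gcd(6, 38) = 2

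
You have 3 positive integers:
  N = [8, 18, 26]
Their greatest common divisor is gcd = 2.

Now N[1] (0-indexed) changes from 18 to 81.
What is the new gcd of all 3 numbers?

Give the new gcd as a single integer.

Answer: 1

Derivation:
Numbers: [8, 18, 26], gcd = 2
Change: index 1, 18 -> 81
gcd of the OTHER numbers (without index 1): gcd([8, 26]) = 2
New gcd = gcd(g_others, new_val) = gcd(2, 81) = 1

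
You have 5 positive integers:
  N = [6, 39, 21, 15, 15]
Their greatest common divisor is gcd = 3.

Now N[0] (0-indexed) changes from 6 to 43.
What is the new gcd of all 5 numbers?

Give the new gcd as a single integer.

Answer: 1

Derivation:
Numbers: [6, 39, 21, 15, 15], gcd = 3
Change: index 0, 6 -> 43
gcd of the OTHER numbers (without index 0): gcd([39, 21, 15, 15]) = 3
New gcd = gcd(g_others, new_val) = gcd(3, 43) = 1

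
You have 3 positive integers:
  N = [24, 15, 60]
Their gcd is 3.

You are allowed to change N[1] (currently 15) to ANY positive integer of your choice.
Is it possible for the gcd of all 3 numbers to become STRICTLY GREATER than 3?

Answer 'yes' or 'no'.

Answer: yes

Derivation:
Current gcd = 3
gcd of all OTHER numbers (without N[1]=15): gcd([24, 60]) = 12
The new gcd after any change is gcd(12, new_value).
This can be at most 12.
Since 12 > old gcd 3, the gcd CAN increase (e.g., set N[1] = 12).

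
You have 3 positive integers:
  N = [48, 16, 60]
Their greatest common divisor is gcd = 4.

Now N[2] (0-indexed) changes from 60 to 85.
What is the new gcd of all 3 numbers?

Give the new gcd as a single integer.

Numbers: [48, 16, 60], gcd = 4
Change: index 2, 60 -> 85
gcd of the OTHER numbers (without index 2): gcd([48, 16]) = 16
New gcd = gcd(g_others, new_val) = gcd(16, 85) = 1

Answer: 1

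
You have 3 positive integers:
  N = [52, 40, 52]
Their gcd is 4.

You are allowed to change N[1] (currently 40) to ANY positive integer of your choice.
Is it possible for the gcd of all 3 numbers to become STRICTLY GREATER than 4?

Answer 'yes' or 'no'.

Answer: yes

Derivation:
Current gcd = 4
gcd of all OTHER numbers (without N[1]=40): gcd([52, 52]) = 52
The new gcd after any change is gcd(52, new_value).
This can be at most 52.
Since 52 > old gcd 4, the gcd CAN increase (e.g., set N[1] = 52).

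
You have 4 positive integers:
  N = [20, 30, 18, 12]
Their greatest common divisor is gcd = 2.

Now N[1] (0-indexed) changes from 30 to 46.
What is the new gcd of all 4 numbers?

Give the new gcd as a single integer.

Numbers: [20, 30, 18, 12], gcd = 2
Change: index 1, 30 -> 46
gcd of the OTHER numbers (without index 1): gcd([20, 18, 12]) = 2
New gcd = gcd(g_others, new_val) = gcd(2, 46) = 2

Answer: 2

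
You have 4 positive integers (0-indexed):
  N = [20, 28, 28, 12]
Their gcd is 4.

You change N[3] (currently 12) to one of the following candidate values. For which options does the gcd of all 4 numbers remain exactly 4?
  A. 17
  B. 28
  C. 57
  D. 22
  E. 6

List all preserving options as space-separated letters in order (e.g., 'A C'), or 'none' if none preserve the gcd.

Old gcd = 4; gcd of others (without N[3]) = 4
New gcd for candidate v: gcd(4, v). Preserves old gcd iff gcd(4, v) = 4.
  Option A: v=17, gcd(4,17)=1 -> changes
  Option B: v=28, gcd(4,28)=4 -> preserves
  Option C: v=57, gcd(4,57)=1 -> changes
  Option D: v=22, gcd(4,22)=2 -> changes
  Option E: v=6, gcd(4,6)=2 -> changes

Answer: B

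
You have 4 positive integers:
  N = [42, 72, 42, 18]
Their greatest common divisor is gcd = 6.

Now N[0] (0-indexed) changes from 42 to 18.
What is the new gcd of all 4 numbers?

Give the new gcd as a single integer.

Numbers: [42, 72, 42, 18], gcd = 6
Change: index 0, 42 -> 18
gcd of the OTHER numbers (without index 0): gcd([72, 42, 18]) = 6
New gcd = gcd(g_others, new_val) = gcd(6, 18) = 6

Answer: 6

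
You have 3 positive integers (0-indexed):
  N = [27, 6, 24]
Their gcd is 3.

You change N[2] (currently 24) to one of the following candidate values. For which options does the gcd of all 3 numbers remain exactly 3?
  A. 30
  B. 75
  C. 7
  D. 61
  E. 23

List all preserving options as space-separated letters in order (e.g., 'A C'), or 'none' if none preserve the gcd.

Old gcd = 3; gcd of others (without N[2]) = 3
New gcd for candidate v: gcd(3, v). Preserves old gcd iff gcd(3, v) = 3.
  Option A: v=30, gcd(3,30)=3 -> preserves
  Option B: v=75, gcd(3,75)=3 -> preserves
  Option C: v=7, gcd(3,7)=1 -> changes
  Option D: v=61, gcd(3,61)=1 -> changes
  Option E: v=23, gcd(3,23)=1 -> changes

Answer: A B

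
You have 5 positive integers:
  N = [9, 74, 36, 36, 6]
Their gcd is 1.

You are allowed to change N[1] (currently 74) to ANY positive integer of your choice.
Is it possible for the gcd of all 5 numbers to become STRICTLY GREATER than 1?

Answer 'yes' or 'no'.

Answer: yes

Derivation:
Current gcd = 1
gcd of all OTHER numbers (without N[1]=74): gcd([9, 36, 36, 6]) = 3
The new gcd after any change is gcd(3, new_value).
This can be at most 3.
Since 3 > old gcd 1, the gcd CAN increase (e.g., set N[1] = 3).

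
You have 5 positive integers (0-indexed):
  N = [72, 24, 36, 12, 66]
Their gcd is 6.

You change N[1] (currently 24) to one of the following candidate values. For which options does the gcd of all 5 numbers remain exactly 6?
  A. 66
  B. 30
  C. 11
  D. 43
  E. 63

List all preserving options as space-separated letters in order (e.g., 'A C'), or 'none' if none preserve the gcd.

Answer: A B

Derivation:
Old gcd = 6; gcd of others (without N[1]) = 6
New gcd for candidate v: gcd(6, v). Preserves old gcd iff gcd(6, v) = 6.
  Option A: v=66, gcd(6,66)=6 -> preserves
  Option B: v=30, gcd(6,30)=6 -> preserves
  Option C: v=11, gcd(6,11)=1 -> changes
  Option D: v=43, gcd(6,43)=1 -> changes
  Option E: v=63, gcd(6,63)=3 -> changes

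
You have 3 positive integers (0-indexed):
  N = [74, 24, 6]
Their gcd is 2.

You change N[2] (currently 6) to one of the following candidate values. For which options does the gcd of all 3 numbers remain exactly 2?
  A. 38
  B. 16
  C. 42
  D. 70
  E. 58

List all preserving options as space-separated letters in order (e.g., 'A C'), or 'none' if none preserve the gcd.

Answer: A B C D E

Derivation:
Old gcd = 2; gcd of others (without N[2]) = 2
New gcd for candidate v: gcd(2, v). Preserves old gcd iff gcd(2, v) = 2.
  Option A: v=38, gcd(2,38)=2 -> preserves
  Option B: v=16, gcd(2,16)=2 -> preserves
  Option C: v=42, gcd(2,42)=2 -> preserves
  Option D: v=70, gcd(2,70)=2 -> preserves
  Option E: v=58, gcd(2,58)=2 -> preserves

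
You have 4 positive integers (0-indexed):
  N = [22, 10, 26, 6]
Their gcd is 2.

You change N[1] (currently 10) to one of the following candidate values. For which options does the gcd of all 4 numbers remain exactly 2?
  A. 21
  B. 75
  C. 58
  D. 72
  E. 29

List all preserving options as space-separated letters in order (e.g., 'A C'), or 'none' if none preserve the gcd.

Old gcd = 2; gcd of others (without N[1]) = 2
New gcd for candidate v: gcd(2, v). Preserves old gcd iff gcd(2, v) = 2.
  Option A: v=21, gcd(2,21)=1 -> changes
  Option B: v=75, gcd(2,75)=1 -> changes
  Option C: v=58, gcd(2,58)=2 -> preserves
  Option D: v=72, gcd(2,72)=2 -> preserves
  Option E: v=29, gcd(2,29)=1 -> changes

Answer: C D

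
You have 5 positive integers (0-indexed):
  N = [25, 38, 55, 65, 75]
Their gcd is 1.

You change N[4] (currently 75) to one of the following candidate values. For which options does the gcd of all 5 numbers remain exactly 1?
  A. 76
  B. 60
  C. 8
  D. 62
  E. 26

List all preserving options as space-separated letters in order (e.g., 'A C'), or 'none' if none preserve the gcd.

Old gcd = 1; gcd of others (without N[4]) = 1
New gcd for candidate v: gcd(1, v). Preserves old gcd iff gcd(1, v) = 1.
  Option A: v=76, gcd(1,76)=1 -> preserves
  Option B: v=60, gcd(1,60)=1 -> preserves
  Option C: v=8, gcd(1,8)=1 -> preserves
  Option D: v=62, gcd(1,62)=1 -> preserves
  Option E: v=26, gcd(1,26)=1 -> preserves

Answer: A B C D E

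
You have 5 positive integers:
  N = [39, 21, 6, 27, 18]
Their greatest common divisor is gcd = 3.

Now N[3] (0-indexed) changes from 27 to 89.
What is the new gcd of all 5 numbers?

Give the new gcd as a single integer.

Answer: 1

Derivation:
Numbers: [39, 21, 6, 27, 18], gcd = 3
Change: index 3, 27 -> 89
gcd of the OTHER numbers (without index 3): gcd([39, 21, 6, 18]) = 3
New gcd = gcd(g_others, new_val) = gcd(3, 89) = 1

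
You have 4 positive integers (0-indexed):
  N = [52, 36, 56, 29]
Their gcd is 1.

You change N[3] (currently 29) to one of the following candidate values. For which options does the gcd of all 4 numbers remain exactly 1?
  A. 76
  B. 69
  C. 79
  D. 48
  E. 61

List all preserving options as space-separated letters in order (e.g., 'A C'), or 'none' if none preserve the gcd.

Answer: B C E

Derivation:
Old gcd = 1; gcd of others (without N[3]) = 4
New gcd for candidate v: gcd(4, v). Preserves old gcd iff gcd(4, v) = 1.
  Option A: v=76, gcd(4,76)=4 -> changes
  Option B: v=69, gcd(4,69)=1 -> preserves
  Option C: v=79, gcd(4,79)=1 -> preserves
  Option D: v=48, gcd(4,48)=4 -> changes
  Option E: v=61, gcd(4,61)=1 -> preserves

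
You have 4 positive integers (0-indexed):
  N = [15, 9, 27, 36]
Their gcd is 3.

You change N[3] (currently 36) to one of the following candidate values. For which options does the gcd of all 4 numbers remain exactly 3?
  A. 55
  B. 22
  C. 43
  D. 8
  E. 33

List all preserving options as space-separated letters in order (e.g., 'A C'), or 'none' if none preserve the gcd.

Answer: E

Derivation:
Old gcd = 3; gcd of others (without N[3]) = 3
New gcd for candidate v: gcd(3, v). Preserves old gcd iff gcd(3, v) = 3.
  Option A: v=55, gcd(3,55)=1 -> changes
  Option B: v=22, gcd(3,22)=1 -> changes
  Option C: v=43, gcd(3,43)=1 -> changes
  Option D: v=8, gcd(3,8)=1 -> changes
  Option E: v=33, gcd(3,33)=3 -> preserves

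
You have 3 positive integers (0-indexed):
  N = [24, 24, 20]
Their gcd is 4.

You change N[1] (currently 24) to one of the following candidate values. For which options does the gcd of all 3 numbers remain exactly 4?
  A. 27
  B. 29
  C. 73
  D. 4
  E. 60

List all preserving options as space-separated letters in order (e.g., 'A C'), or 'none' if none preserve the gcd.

Answer: D E

Derivation:
Old gcd = 4; gcd of others (without N[1]) = 4
New gcd for candidate v: gcd(4, v). Preserves old gcd iff gcd(4, v) = 4.
  Option A: v=27, gcd(4,27)=1 -> changes
  Option B: v=29, gcd(4,29)=1 -> changes
  Option C: v=73, gcd(4,73)=1 -> changes
  Option D: v=4, gcd(4,4)=4 -> preserves
  Option E: v=60, gcd(4,60)=4 -> preserves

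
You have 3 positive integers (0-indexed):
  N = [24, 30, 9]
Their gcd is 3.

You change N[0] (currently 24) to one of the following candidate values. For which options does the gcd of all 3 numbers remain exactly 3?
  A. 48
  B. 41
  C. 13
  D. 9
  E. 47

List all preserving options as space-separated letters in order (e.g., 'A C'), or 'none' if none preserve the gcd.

Answer: A D

Derivation:
Old gcd = 3; gcd of others (without N[0]) = 3
New gcd for candidate v: gcd(3, v). Preserves old gcd iff gcd(3, v) = 3.
  Option A: v=48, gcd(3,48)=3 -> preserves
  Option B: v=41, gcd(3,41)=1 -> changes
  Option C: v=13, gcd(3,13)=1 -> changes
  Option D: v=9, gcd(3,9)=3 -> preserves
  Option E: v=47, gcd(3,47)=1 -> changes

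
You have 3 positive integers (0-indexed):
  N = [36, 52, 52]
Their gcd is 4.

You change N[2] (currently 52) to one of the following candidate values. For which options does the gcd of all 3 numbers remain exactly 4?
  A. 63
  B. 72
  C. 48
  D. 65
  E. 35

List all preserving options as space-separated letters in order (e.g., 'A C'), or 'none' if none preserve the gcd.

Answer: B C

Derivation:
Old gcd = 4; gcd of others (without N[2]) = 4
New gcd for candidate v: gcd(4, v). Preserves old gcd iff gcd(4, v) = 4.
  Option A: v=63, gcd(4,63)=1 -> changes
  Option B: v=72, gcd(4,72)=4 -> preserves
  Option C: v=48, gcd(4,48)=4 -> preserves
  Option D: v=65, gcd(4,65)=1 -> changes
  Option E: v=35, gcd(4,35)=1 -> changes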